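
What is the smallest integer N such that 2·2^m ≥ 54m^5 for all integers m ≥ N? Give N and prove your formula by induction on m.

At m = 29: 1073741824 < 1107602046, so the inequality fails and N ≥ 30. We prove 2·2^m ≥ 54m^5 for all m ≥ 30.
When m = 30: 2·2^m = 2147483648 and 54m^5 = 1312200000, so 2147483648 ≥ 1312200000.
Inductive step: suppose the statement holds for some i ≥ 30, so 2·2^i ≥ 54i^5.
Then 2·2^(i + 1) = 2·(2·2^i) ≥ 2·(54i^5).
Also, for i ≥ 30 we have 2·(54i^5) ≥ 54(i+1)^5, since 2 ≥ (1 + 1/i)^5 for all i ≥ 30.
Combining, 2·2^(i + 1) ≥ 54(i+1)^5.
By the principle of mathematical induction, the result holds for all m ≥ 30.
Hence the smallest such N is 30.

N = 30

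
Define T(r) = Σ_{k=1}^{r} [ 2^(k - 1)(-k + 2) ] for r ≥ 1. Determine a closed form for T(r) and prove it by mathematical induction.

We claim T(r) = 2^r(-r + 3) - 3 for all r ≥ 1.
Base case (r = 1): T(1) = 1, and the closed form gives 1. They agree.
Suppose the result is true for r = k, so T(k) = 2^k(-k + 3) - 3.
Then T(k+1) = T(k) + (2^k(-k + 1)) = (2^k(-k + 3) - 3) + (2^k(-k + 1)).
Simplifying, T(k+1) = -2^(k + 1)k + 2^(k + 2) - 3 = 2^(k+1)(-(k+1) + 3) - 3,
which is the closed form with r = k+1.
By the principle of mathematical induction, the result holds for all r ≥ 1.

T(r) = 2^r(-r + 3) - 3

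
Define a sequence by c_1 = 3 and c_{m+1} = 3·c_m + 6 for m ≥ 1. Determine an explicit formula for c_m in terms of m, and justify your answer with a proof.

Computing the first terms: c_1 = 3, c_2 = 15, c_3 = 51. This suggests c_m = 2·3^m - 3.
Base case (m = 1): the formula gives 3 = 3 = c_1.
Inductive step: assume the claim holds for m = i, so c_i = 2·3^i - 3.
Then c_{i+1} = 3·c_i + 6 = 3·(2·3^i - 3) + 6 = 2·3^(i + 1) - 3,
which is the claimed formula at m = i+1.
This completes the induction.

c_m = 2·3^m - 3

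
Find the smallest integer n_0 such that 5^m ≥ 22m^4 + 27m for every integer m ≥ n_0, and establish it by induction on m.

n_0 = 7

At m = 6: 15625 < 28674, so the inequality fails and n_0 ≥ 7. We prove 5^m ≥ 22m^4 + 27m for all m ≥ 7.
When m = 7: 5^m = 78125 and 22m^4 + 27m = 53011, so 78125 ≥ 53011.
Inductive step: assume the claim holds for m = p, so 5^p ≥ 22p^4 + 27p.
Then 5^(p + 1) = 5·(5^p) ≥ 5·(22p^4 + 27p).
Also, for p ≥ 7 we have 5·(22p^4 + 27p) ≥ 22(p+1)^4 + 27(p+1), since 5·(22p^4 + 27p) − (22(p+1)^4 + 27(p+1)) = 88p^4 - 88p^3 - 132p^2 + 20p - 49, which is nonnegative for all p ≥ 7.
Combining, 5^(p + 1) ≥ 22(p+1)^4 + 27(p+1).
This completes the induction.
Hence the smallest such n_0 is 7.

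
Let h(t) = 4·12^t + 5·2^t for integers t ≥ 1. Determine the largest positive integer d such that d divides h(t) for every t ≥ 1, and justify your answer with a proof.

d = 2

Computing the first values: h(1) = 58 and h(2) = 596; gcd(58, 596) = 2, so d ≤ 2.
We prove 2 | 4·12^t + 5·2^t for all t ≥ 1 by induction on t.
For the base case t = 1: h(1) = 58 = 2·(29), so 2 | h(1).
For the inductive step, assume it holds for an arbitrary r ≥ 1, i.e. 2 | h(r). Then
h(r+1) − 12·h(r) = (4·12^(r+1) + 5·2^(r+1)) − 12·(4·12^r + 5·2^r) = (5)·2^r·(2 − 12) = (-50)·2^r. Since 2 | h(r) by the inductive hypothesis, 2 | 12·h(r); and 2 | -50 since -50 = 2·-25. Therefore 2 | h(r+1).
Hence, by induction on t, the claim holds for every t ≥ 1.
Therefore the largest such d is 2.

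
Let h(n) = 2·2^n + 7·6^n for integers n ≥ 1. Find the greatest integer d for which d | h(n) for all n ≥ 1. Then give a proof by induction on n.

Computing the first values: h(1) = 46 and h(2) = 260; gcd(46, 260) = 2, so d ≤ 2.
We prove 2 | 2·2^n + 7·6^n for all n ≥ 1 by induction on n.
Base case (n = 1): h(1) = 46 = 2·(23), so 2 | h(1).
For the inductive step, assume it holds for an arbitrary p ≥ 1, i.e. 2 | h(p). Then
h(p+1) − 6·h(p) = (2·2^(p+1) + 7·6^(p+1)) − 6·(2·2^p + 7·6^p) = (2)·2^p·(2 − 6) = (-8)·2^p. Since 2 | h(p) by the inductive hypothesis, 2 | 6·h(p); and 2 | -8 since -8 = 2·-4. Therefore 2 | h(p+1).
Hence, by induction on n, the claim holds for every n ≥ 1.
Therefore the largest such d is 2.

d = 2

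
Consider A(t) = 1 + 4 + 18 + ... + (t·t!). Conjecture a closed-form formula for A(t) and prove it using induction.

We claim A(t) = (t + 1)! - 1 for all t ≥ 1.
When t = 1: A(1) = 1, and the closed form gives 1. They agree.
Suppose the result is true for t = p, so A(p) = (p + 1)! - 1.
Then A(p+1) = A(p) + ((p + 1)(p + 1)!) = ((p + 1)! - 1) + ((p + 1)(p + 1)!).
Simplifying, A(p+1) = ((p+1) + 1)! - 1,
which is the closed form with t = p+1.
This completes the induction.

A(t) = (t + 1)! - 1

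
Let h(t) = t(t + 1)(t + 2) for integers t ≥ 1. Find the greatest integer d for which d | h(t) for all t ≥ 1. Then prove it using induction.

d = 6

Computing the first values: h(1) = 6 and h(2) = 24; gcd(6, 24) = 6, so d ≤ 6.
We prove 6 | t(t + 1)(t + 2) for all t ≥ 1 by induction on t.
Base case (t = 1): h(1) = 6 = 6·(1), so 6 | h(1).
Inductive step: assume the claim holds for t = k, i.e. 6 | h(k). Then
h(k+1) − h(k) = (k+1)·(k+2)·(k+3) − k·(k+1)·(k+2) = (k+1)·(k+2)·[(k+3) − k] = 3·(k+1)·(k+2). The product of 2 consecutive integers is divisible by (2)! = 2, so h(k+1) − h(k) is divisible by 3·2 = 6. By the inductive hypothesis 6 | h(k), hence 6 | h(k+1).
Hence, by induction on t, the claim holds for every t ≥ 1.
Therefore the largest such d is 6.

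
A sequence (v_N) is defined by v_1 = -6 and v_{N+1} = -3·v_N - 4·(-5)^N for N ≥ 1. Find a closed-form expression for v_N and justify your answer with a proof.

Computing the first terms: v_1 = -6, v_2 = 38, v_3 = -214. This suggests v_N = 4(-3)^(N - 1) + 2(-5)^N.
For the base case N = 1: the formula gives -6 = -6 = v_1.
Inductive step: assume the claim holds for N = i, so v_i = 4(-3)^(i - 1) + 2(-5)^i.
Then v_{i+1} = -3·v_i - 4·(-5)^i = -3·(4(-3)^(i - 1) + 2(-5)^i) - 4·(-5)^i = 4(-3)^i + 2(-5)^(i + 1) = 4(-3)^((i+1) - 1) + 2(-5)^(i+1),
which is the claimed formula at N = i+1.
By the principle of mathematical induction, the result holds for all N ≥ 1.

v_N = 4(-3)^(N - 1) + 2(-5)^N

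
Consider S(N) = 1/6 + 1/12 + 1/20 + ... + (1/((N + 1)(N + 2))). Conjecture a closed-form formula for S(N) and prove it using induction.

We claim S(N) = N/(2(N + 2)) for all N ≥ 1.
For the base case N = 1: S(1) = 1/6, and the closed form gives 1/6. They agree.
Inductive step: assume the claim holds for N = j, so S(j) = j/(2(j + 2)).
Then S(j+1) = S(j) + (1/((j + 2)(j + 3))) = (j/(2(j + 2))) + (1/((j + 2)(j + 3))).
Simplifying, S(j+1) = (j + 1)/(2(j + 3)) = (j+1)/(2((j+1) + 2)),
which is the closed form with N = j+1.
By the principle of mathematical induction, the result holds for all N ≥ 1.

S(N) = N/(2(N + 2))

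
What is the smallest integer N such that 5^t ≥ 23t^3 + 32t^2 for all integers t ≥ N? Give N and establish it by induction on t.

N = 6

At t = 5: 3125 < 3675, so the inequality fails and N ≥ 6. We prove 5^t ≥ 23t^3 + 32t^2 for all t ≥ 6.
Base step (t = 6): 5^t = 15625 and 23t^3 + 32t^2 = 6120, so 15625 ≥ 6120.
For the inductive step, assume it holds for an arbitrary p ≥ 6, so 5^p ≥ 23p^3 + 32p^2.
Then 5^(p + 1) = 5·(5^p) ≥ 5·(23p^3 + 32p^2).
Also, for p ≥ 6 we have 5·(23p^3 + 32p^2) ≥ 23(p+1)^3 + 32(p+1)^2, since 5·(23p^3 + 32p^2) − (23(p+1)^3 + 32(p+1)^2) = 92p^3 + 59p^2 - 133p - 55, which is nonnegative for all p ≥ 6.
Combining, 5^(p + 1) ≥ 23(p+1)^3 + 32(p+1)^2.
By the principle of mathematical induction, the result holds for all t ≥ 6.
Hence the smallest such N is 6.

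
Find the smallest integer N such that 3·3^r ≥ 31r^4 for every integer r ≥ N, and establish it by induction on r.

N = 11

At r = 10: 177147 < 310000, so the inequality fails and N ≥ 11. We prove 3·3^r ≥ 31r^4 for all r ≥ 11.
Base step (r = 11): 3·3^r = 531441 and 31r^4 = 453871, so 531441 ≥ 453871.
Inductive step: assume the claim holds for r = i, so 3·3^i ≥ 31i^4.
Then 3·3^(i + 1) = 3·(3·3^i) ≥ 3·(31i^4).
Also, for i ≥ 11 we have 3·(31i^4) ≥ 31(i+1)^4, since 3 ≥ (1 + 1/i)^4 for all i ≥ 11.
Combining, 3·3^(i + 1) ≥ 31(i+1)^4.
This completes the induction.
Hence the smallest such N is 11.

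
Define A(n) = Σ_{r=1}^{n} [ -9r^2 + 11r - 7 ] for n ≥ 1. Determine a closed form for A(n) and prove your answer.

A(n) = -n(3n^2 - n + 3)

We claim A(n) = -n(3n^2 - n + 3) for all n ≥ 1.
For the base case n = 1: A(1) = -5, and the closed form gives -5. They agree.
Suppose the result is true for n = r, so A(r) = r(-3r^2 + r - 3).
Then A(r+1) = A(r) + (11r - 9(r + 1)^2 + 4) = (r(-3r^2 + r - 3)) + (11r - 9(r + 1)^2 + 4).
Simplifying, A(r+1) = -(r + 1)(3r^2 + 5r + 5) = -(r+1)(3(r+1)^2 - (r+1) + 3),
which is the closed form with n = r+1.
Hence, by induction on n, the claim holds for every n ≥ 1.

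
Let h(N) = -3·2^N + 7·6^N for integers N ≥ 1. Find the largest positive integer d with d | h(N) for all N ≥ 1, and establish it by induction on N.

Computing the first values: h(1) = 36 and h(2) = 240; gcd(36, 240) = 12, so d ≤ 12.
We prove 12 | -3·2^N + 7·6^N for all N ≥ 1 by induction on N.
For the base case N = 1: h(1) = 36 = 12·(3), so 12 | h(1).
Suppose the result is true for N = p, i.e. 12 | h(p). Then
h(p+1) − 6·h(p) = (-3·2^(p+1) + 7·6^(p+1)) − 6·(-3·2^p + 7·6^p) = (-3)·2^p·(2 − 6) = (12)·2^p. Since 12 | h(p) by the inductive hypothesis, 12 | 6·h(p); and 12 | 12 since 12 = 12·1. Therefore 12 | h(p+1).
By the principle of mathematical induction, the result holds for all N ≥ 1.
Therefore the largest such d is 12.

d = 12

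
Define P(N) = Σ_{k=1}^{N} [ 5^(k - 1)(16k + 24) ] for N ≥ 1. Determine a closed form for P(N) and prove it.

We claim P(N) = 5^N(4N + 5) - 5 for all N ≥ 1.
Base step (N = 1): P(1) = 40, and the closed form gives 40. They agree.
Inductive step: assume the claim holds for N = k, so P(k) = 5^k(4k + 5) - 5.
Then P(k+1) = P(k) + (5^k(16k + 40)) = (5^k(4k + 5) - 5) + (5^k(16k + 40)).
Simplifying, P(k+1) = 20·5^k·k + 45·5^k - 5 = 5^(k+1)(4(k+1) + 5) - 5,
which is the closed form with N = k+1.
By the principle of mathematical induction, the result holds for all N ≥ 1.

P(N) = 5^N(4N + 5) - 5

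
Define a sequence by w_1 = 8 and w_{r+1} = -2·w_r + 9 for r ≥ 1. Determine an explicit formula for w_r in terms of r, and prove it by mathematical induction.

w_r = 5(-2)^(r - 1) + 3

Computing the first terms: w_1 = 8, w_2 = -7, w_3 = 23. This suggests w_r = 5(-2)^(r - 1) + 3.
When r = 1: the formula gives 8 = 8 = w_1.
Inductive step: suppose the statement holds for some m ≥ 1, so w_m = 5(-2)^(m - 1) + 3.
Then w_{m+1} = -2·w_m + 9 = -2·(5(-2)^(m - 1) + 3) + 9 = 5(-2)^m + 3 = 5(-2)^((m+1) - 1) + 3,
which is the claimed formula at r = m+1.
By the principle of mathematical induction, the result holds for all r ≥ 1.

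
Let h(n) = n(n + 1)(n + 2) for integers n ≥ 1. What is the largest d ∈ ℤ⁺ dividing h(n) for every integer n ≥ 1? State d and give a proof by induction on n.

d = 6

Computing the first values: h(1) = 6 and h(2) = 24; gcd(6, 24) = 6, so d ≤ 6.
We prove 6 | n(n + 1)(n + 2) for all n ≥ 1 by induction on n.
Base step (n = 1): h(1) = 6 = 6·(1), so 6 | h(1).
Suppose the result is true for n = j, i.e. 6 | h(j). Then
h(j+1) − h(j) = (j+1)·(j+2)·(j+3) − j·(j+1)·(j+2) = (j+1)·(j+2)·[(j+3) − j] = 3·(j+1)·(j+2). The product of 2 consecutive integers is divisible by (2)! = 2, so h(j+1) − h(j) is divisible by 3·2 = 6. By the inductive hypothesis 6 | h(j), hence 6 | h(j+1).
This completes the induction.
Therefore the largest such d is 6.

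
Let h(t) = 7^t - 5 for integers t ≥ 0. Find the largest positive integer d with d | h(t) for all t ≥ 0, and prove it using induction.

Computing the first values: h(0) = -4 and h(1) = 2; gcd(-4, 2) = 2, so d ≤ 2.
We prove 2 | 7^t - 5 for all t ≥ 0 by induction on t.
Base case (t = 0): h(0) = -4 = 2·(-2), so 2 | h(0).
Suppose the result is true for t = i, i.e. 2 | h(i). Then
h(i+1) = 7^(i+1) - 5 = 7·(7^i - 5) + 30 = 7·h(i) + 30. The first term is divisible by 2 by the inductive hypothesis, and 30 is divisible by 2. Hence 2 | h(i+1).
By the principle of mathematical induction, the result holds for all t ≥ 0.
Therefore the largest such d is 2.

d = 2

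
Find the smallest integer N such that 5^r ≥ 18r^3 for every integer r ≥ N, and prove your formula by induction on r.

At r = 4: 625 < 1152, so the inequality fails and N ≥ 5. We prove 5^r ≥ 18r^3 for all r ≥ 5.
When r = 5: 5^r = 3125 and 18r^3 = 2250, so 3125 ≥ 2250.
Suppose the result is true for r = k, so 5^k ≥ 18k^3.
Then 5^(k + 1) = 5·(5^k) ≥ 5·(18k^3).
Also, for k ≥ 5 we have 5·(18k^3) ≥ 18(k+1)^3, since 5 ≥ (1 + 1/k)^3 for all k ≥ 5.
Combining, 5^(k + 1) ≥ 18(k+1)^3.
This completes the induction.
Hence the smallest such N is 5.

N = 5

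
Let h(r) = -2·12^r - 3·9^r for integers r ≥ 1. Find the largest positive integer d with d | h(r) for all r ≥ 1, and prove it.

Computing the first values: h(1) = -51 and h(2) = -531; gcd(-51, -531) = 3, so d ≤ 3.
We prove 3 | -2·12^r - 3·9^r for all r ≥ 1 by induction on r.
When r = 1: h(1) = -51 = 3·(-17), so 3 | h(1).
Inductive step: assume the claim holds for r = p, i.e. 3 | h(p). Then
h(p+1) − 12·h(p) = (-2·12^(p+1) - 3·9^(p+1)) − 12·(-2·12^p - 3·9^p) = (-3)·9^p·(9 − 12) = (9)·9^p. Since 3 | h(p) by the inductive hypothesis, 3 | 12·h(p); and 3 | 9 since 9 = 3·3. Therefore 3 | h(p+1).
By induction, the statement is established for all r ≥ 1.
Therefore the largest such d is 3.

d = 3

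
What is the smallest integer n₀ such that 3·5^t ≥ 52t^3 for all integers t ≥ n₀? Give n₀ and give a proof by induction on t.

n₀ = 5

At t = 4: 1875 < 3328, so the inequality fails and n₀ ≥ 5. We prove 3·5^t ≥ 52t^3 for all t ≥ 5.
For the base case t = 5: 3·5^t = 9375 and 52t^3 = 6500, so 9375 ≥ 6500.
Suppose the result is true for t = i, so 3·5^i ≥ 52i^3.
Then 3·5^(i + 1) = 5·(3·5^i) ≥ 5·(52i^3).
Also, for i ≥ 5 we have 5·(52i^3) ≥ 52(i+1)^3, since 5 ≥ (1 + 1/i)^3 for all i ≥ 5.
Combining, 3·5^(i + 1) ≥ 52(i+1)^3.
Hence, by induction on t, the claim holds for every t ≥ 5.
Hence the smallest such n₀ is 5.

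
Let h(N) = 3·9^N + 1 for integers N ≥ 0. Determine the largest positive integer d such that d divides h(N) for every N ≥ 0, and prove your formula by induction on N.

Computing the first values: h(0) = 4 and h(1) = 28; gcd(4, 28) = 4, so d ≤ 4.
We prove 4 | 3·9^N + 1 for all N ≥ 0 by induction on N.
Base step (N = 0): h(0) = 4 = 4·(1), so 4 | h(0).
Inductive step: assume the claim holds for N = r, i.e. 4 | h(r). Then
h(r+1) = 3·9^(r+1) + 1 = 9·(3·9^r + 1) - 8 = 9·h(r) - 8. The first term is divisible by 4 by the inductive hypothesis, and -8 is divisible by 4. Hence 4 | h(r+1).
This completes the induction.
Therefore the largest such d is 4.

d = 4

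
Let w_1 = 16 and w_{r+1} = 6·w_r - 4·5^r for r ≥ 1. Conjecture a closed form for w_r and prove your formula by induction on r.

w_r = 4·5^r - 4·6^(r - 1)

Computing the first terms: w_1 = 16, w_2 = 76, w_3 = 356. This suggests w_r = 4·5^r - 4·6^(r - 1).
Base step (r = 1): the formula gives 16 = 16 = w_1.
For the inductive step, assume it holds for an arbitrary m ≥ 1, so w_m = 4·5^m - 4·6^(m - 1).
Then w_{m+1} = 6·w_m - 4·5^m = 6·(4·5^m - 4·6^(m - 1)) - 4·5^m = 4·5^(m + 1) - 4·6^m = 4·5^(m+1) - 4·6^((m+1) - 1),
which is the claimed formula at r = m+1.
By the principle of mathematical induction, the result holds for all r ≥ 1.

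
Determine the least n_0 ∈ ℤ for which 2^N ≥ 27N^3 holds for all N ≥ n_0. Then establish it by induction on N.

At N = 17: 131072 < 132651, so the inequality fails and n_0 ≥ 18. We prove 2^N ≥ 27N^3 for all N ≥ 18.
For the base case N = 18: 2^N = 262144 and 27N^3 = 157464, so 262144 ≥ 157464.
For the inductive step, assume it holds for an arbitrary r ≥ 18, so 2^r ≥ 27r^3.
Then 2^(r + 1) = 2·(2^r) ≥ 2·(27r^3).
Also, for r ≥ 18 we have 2·(27r^3) ≥ 27(r+1)^3, since 2 ≥ (1 + 1/r)^3 for all r ≥ 18.
Combining, 2^(r + 1) ≥ 27(r+1)^3.
By the principle of mathematical induction, the result holds for all N ≥ 18.
Hence the smallest such n_0 is 18.

n_0 = 18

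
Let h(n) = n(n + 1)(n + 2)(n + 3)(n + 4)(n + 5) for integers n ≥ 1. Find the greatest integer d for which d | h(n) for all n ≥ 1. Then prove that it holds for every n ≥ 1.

Computing the first values: h(1) = 720 and h(2) = 5040; gcd(720, 5040) = 720, so d ≤ 720.
We prove 720 | n(n + 1)(n + 2)(n + 3)(n + 4)(n + 5) for all n ≥ 1 by induction on n.
When n = 1: h(1) = 720 = 720·(1), so 720 | h(1).
Inductive step: assume the claim holds for n = p, i.e. 720 | h(p). Then
h(p+1) − h(p) = (p+1)·(p+2)·(p+3)·(p+4)·(p+5)·(p+6) − p·(p+1)·(p+2)·(p+3)·(p+4)·(p+5) = (p+1)·(p+2)·(p+3)·(p+4)·(p+5)·[(p+6) − p] = 6·(p+1)·(p+2)·(p+3)·(p+4)·(p+5). The product of 5 consecutive integers is divisible by (5)! = 120, so h(p+1) − h(p) is divisible by 6·120 = 720. By the inductive hypothesis 720 | h(p), hence 720 | h(p+1).
By induction, the statement is established for all n ≥ 1.
Therefore the largest such d is 720.

d = 720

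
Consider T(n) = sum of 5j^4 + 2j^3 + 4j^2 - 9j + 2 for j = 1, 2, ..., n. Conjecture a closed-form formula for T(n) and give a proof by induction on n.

We claim T(n) = n(n^4 + 3n^3 + 4n^2 - 2n - 2) for all n ≥ 1.
Base step (n = 1): T(1) = 4, and the closed form gives 4. They agree.
For the inductive step, assume it holds for an arbitrary j ≥ 1, so T(j) = j(j^4 + 3j^3 + 4j^2 - 2j - 2).
Then T(j+1) = T(j) + (5j^4 + 22j^3 + 40j^2 + 25j + 4) = (j(j^4 + 3j^3 + 4j^2 - 2j - 2)) + (5j^4 + 22j^3 + 40j^2 + 25j + 4).
Simplifying, T(j+1) = (j + 1)(j^4 + 7j^3 + 19j^2 + 19j + 4) = (j+1)((j+1)^4 + 3(j+1)^3 + 4(j+1)^2 - 2(j+1) - 2),
which is the closed form with n = j+1.
This completes the induction.

T(n) = n(n^4 + 3n^3 + 4n^2 - 2n - 2)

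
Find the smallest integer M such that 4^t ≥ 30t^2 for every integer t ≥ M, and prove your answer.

At t = 4: 256 < 480, so the inequality fails and M ≥ 5. We prove 4^t ≥ 30t^2 for all t ≥ 5.
When t = 5: 4^t = 1024 and 30t^2 = 750, so 1024 ≥ 750.
For the inductive step, assume it holds for an arbitrary m ≥ 5, so 4^m ≥ 30m^2.
Then 4^(m + 1) = 4·(4^m) ≥ 4·(30m^2).
Also, for m ≥ 5 we have 4·(30m^2) ≥ 30(m+1)^2, since 4 ≥ (1 + 1/m)^2 for all m ≥ 5.
Combining, 4^(m + 1) ≥ 30(m+1)^2.
Hence, by induction on t, the claim holds for every t ≥ 5.
Hence the smallest such M is 5.

M = 5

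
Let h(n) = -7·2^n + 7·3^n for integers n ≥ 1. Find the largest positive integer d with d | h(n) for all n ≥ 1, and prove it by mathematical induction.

d = 7

Computing the first values: h(1) = 7 and h(2) = 35; gcd(7, 35) = 7, so d ≤ 7.
We prove 7 | -7·2^n + 7·3^n for all n ≥ 1 by induction on n.
When n = 1: h(1) = 7 = 7·(1), so 7 | h(1).
Suppose the result is true for n = r, i.e. 7 | h(r). Then
h(r+1) − 3·h(r) = (-7·2^(r+1) + 7·3^(r+1)) − 3·(-7·2^r + 7·3^r) = (-7)·2^r·(2 − 3) = (7)·2^r. Since 7 | h(r) by the inductive hypothesis, 7 | 3·h(r); and 7 | 7 since 7 = 7·1. Therefore 7 | h(r+1).
By induction, the statement is established for all n ≥ 1.
Therefore the largest such d is 7.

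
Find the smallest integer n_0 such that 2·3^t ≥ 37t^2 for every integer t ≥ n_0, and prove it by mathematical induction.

n_0 = 6

At t = 5: 486 < 925, so the inequality fails and n_0 ≥ 6. We prove 2·3^t ≥ 37t^2 for all t ≥ 6.
Base case (t = 6): 2·3^t = 1458 and 37t^2 = 1332, so 1458 ≥ 1332.
Inductive step: suppose the statement holds for some p ≥ 6, so 2·3^p ≥ 37p^2.
Then 2·3^(p + 1) = 3·(2·3^p) ≥ 3·(37p^2).
Also, for p ≥ 6 we have 3·(37p^2) ≥ 37(p+1)^2, since 3 ≥ (1 + 1/p)^2 for all p ≥ 6.
Combining, 2·3^(p + 1) ≥ 37(p+1)^2.
By induction, the statement is established for all t ≥ 6.
Hence the smallest such n_0 is 6.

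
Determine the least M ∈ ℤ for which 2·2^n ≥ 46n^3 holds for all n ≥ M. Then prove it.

M = 17

At n = 16: 131072 < 188416, so the inequality fails and M ≥ 17. We prove 2·2^n ≥ 46n^3 for all n ≥ 17.
For the base case n = 17: 2·2^n = 262144 and 46n^3 = 225998, so 262144 ≥ 225998.
For the inductive step, assume it holds for an arbitrary j ≥ 17, so 2·2^j ≥ 46j^3.
Then 2·2^(j + 1) = 2·(2·2^j) ≥ 2·(46j^3).
Also, for j ≥ 17 we have 2·(46j^3) ≥ 46(j+1)^3, since 2 ≥ (1 + 1/j)^3 for all j ≥ 17.
Combining, 2·2^(j + 1) ≥ 46(j+1)^3.
By induction, the statement is established for all n ≥ 17.
Hence the smallest such M is 17.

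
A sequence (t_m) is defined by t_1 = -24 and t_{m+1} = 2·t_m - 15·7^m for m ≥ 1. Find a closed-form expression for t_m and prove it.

Computing the first terms: t_1 = -24, t_2 = -153, t_3 = -1041. This suggests t_m = -3·2^(m - 1) - 3·7^m.
For the base case m = 1: the formula gives -24 = -24 = t_1.
For the inductive step, assume it holds for an arbitrary k ≥ 1, so t_k = -3·2^(k - 1) - 3·7^k.
Then t_{k+1} = 2·t_k - 15·7^k = 2·(-3·2^(k - 1) - 3·7^k) - 15·7^k = -3·2^k - 3·7^(k + 1) = -3·2^((k+1) - 1) - 3·7^(k+1),
which is the claimed formula at m = k+1.
By the principle of mathematical induction, the result holds for all m ≥ 1.

t_m = -3·2^(m - 1) - 3·7^m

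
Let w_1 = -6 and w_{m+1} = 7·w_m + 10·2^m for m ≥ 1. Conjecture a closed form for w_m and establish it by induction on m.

Computing the first terms: w_1 = -6, w_2 = -22, w_3 = -114. This suggests w_m = -2^(m + 1) - 2·7^(m - 1).
For the base case m = 1: the formula gives -6 = -6 = w_1.
Suppose the result is true for m = p, so w_p = -2^(p + 1) - 2·7^(p - 1).
Then w_{p+1} = 7·w_p + 10·2^p = 7·(-2^(p + 1) - 2·7^(p - 1)) + 10·2^p = -2^(p + 2) - 2·7^p = -2^((p+1) + 1) - 2·7^((p+1) - 1),
which is the claimed formula at m = p+1.
By induction, the statement is established for all m ≥ 1.

w_m = -2^(m + 1) - 2·7^(m - 1)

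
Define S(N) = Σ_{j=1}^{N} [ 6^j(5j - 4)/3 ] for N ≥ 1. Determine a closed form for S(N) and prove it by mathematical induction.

We claim S(N) = 2·6^N(N - 1) + 2 for all N ≥ 1.
When N = 1: S(1) = 2, and the closed form gives 2. They agree.
Suppose the result is true for N = j, so S(j) = 2·6^j(j - 1) + 2.
Then S(j+1) = S(j) + (6^j(10j + 2)) = (2·6^j(j - 1) + 2) + (6^j(10j + 2)).
Simplifying, S(j+1) = 12·6^j·j + 2 = 2·6^(j+1)((j+1) - 1) + 2,
which is the closed form with N = j+1.
This completes the induction.

S(N) = 2·6^N(N - 1) + 2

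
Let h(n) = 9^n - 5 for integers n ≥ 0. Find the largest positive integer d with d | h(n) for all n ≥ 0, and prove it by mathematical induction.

d = 4

Computing the first values: h(0) = -4 and h(1) = 4; gcd(-4, 4) = 4, so d ≤ 4.
We prove 4 | 9^n - 5 for all n ≥ 0 by induction on n.
For the base case n = 0: h(0) = -4 = 4·(-1), so 4 | h(0).
Inductive step: suppose the statement holds for some i ≥ 0, i.e. 4 | h(i). Then
h(i+1) = 9^(i+1) - 5 = 9·(9^i - 5) + 40 = 9·h(i) + 40. The first term is divisible by 4 by the inductive hypothesis, and 40 is divisible by 4. Hence 4 | h(i+1).
Hence, by induction on n, the claim holds for every n ≥ 0.
Therefore the largest such d is 4.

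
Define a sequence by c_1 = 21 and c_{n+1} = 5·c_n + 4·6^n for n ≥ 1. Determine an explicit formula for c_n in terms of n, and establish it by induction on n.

Computing the first terms: c_1 = 21, c_2 = 129, c_3 = 789. This suggests c_n = -3·5^(n - 1) + 4·6^n.
When n = 1: the formula gives 21 = 21 = c_1.
Suppose the result is true for n = k, so c_k = -3·5^(k - 1) + 4·6^k.
Then c_{k+1} = 5·c_k + 4·6^k = 5·(-3·5^(k - 1) + 4·6^k) + 4·6^k = -3·5^k + 4·6^(k + 1) = -3·5^((k+1) - 1) + 4·6^(k+1),
which is the claimed formula at n = k+1.
This completes the induction.

c_n = -3·5^(n - 1) + 4·6^n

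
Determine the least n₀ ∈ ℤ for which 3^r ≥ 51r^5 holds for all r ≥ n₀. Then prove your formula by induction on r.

At r = 16: 43046721 < 53477376, so the inequality fails and n₀ ≥ 17. We prove 3^r ≥ 51r^5 for all r ≥ 17.
Base case (r = 17): 3^r = 129140163 and 51r^5 = 72412707, so 129140163 ≥ 72412707.
Inductive step: assume the claim holds for r = j, so 3^j ≥ 51j^5.
Then 3^(j + 1) = 3·(3^j) ≥ 3·(51j^5).
Also, for j ≥ 17 we have 3·(51j^5) ≥ 51(j+1)^5, since 3 ≥ (1 + 1/j)^5 for all j ≥ 17.
Combining, 3^(j + 1) ≥ 51(j+1)^5.
Hence, by induction on r, the claim holds for every r ≥ 17.
Hence the smallest such n₀ is 17.

n₀ = 17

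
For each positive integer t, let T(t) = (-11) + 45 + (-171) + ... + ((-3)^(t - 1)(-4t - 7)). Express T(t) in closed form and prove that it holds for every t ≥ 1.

We claim T(t) = (-3)^t(t + 2) - 2 for all t ≥ 1.
For the base case t = 1: T(1) = -11, and the closed form gives -11. They agree.
Inductive step: assume the claim holds for t = i, so T(i) = (-3)^i(i + 2) - 2.
Then T(i+1) = T(i) + ((-3)^i(-4i - 11)) = ((-3)^i(i + 2) - 2) + ((-3)^i(-4i - 11)).
Simplifying, T(i+1) = -3(-3)^i·i - 9(-3)^i - 2 = (-3)^(i+1)((i+1) + 2) - 2,
which is the closed form with t = i+1.
By the principle of mathematical induction, the result holds for all t ≥ 1.

T(t) = (-3)^t(t + 2) - 2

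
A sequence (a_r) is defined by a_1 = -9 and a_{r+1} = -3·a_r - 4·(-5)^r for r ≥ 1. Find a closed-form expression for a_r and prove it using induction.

a_r = (-3)^(r - 1) + 2(-5)^r

Computing the first terms: a_1 = -9, a_2 = 47, a_3 = -241. This suggests a_r = (-3)^(r - 1) + 2(-5)^r.
For the base case r = 1: the formula gives -9 = -9 = a_1.
For the inductive step, assume it holds for an arbitrary p ≥ 1, so a_p = (-3)^(p - 1) + 2(-5)^p.
Then a_{p+1} = -3·a_p - 4·(-5)^p = -3·((-3)^(p - 1) + 2(-5)^p) - 4·(-5)^p = (-3)^p + 2(-5)^(p + 1) = (-3)^((p+1) - 1) + 2(-5)^(p+1),
which is the claimed formula at r = p+1.
Hence, by induction on r, the claim holds for every r ≥ 1.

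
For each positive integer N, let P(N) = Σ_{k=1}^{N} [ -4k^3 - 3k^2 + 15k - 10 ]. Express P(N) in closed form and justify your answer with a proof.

We claim P(N) = -N(N^3 + 3N^2 - 5N + 3) for all N ≥ 1.
When N = 1: P(1) = -2, and the closed form gives -2. They agree.
Inductive step: suppose the statement holds for some k ≥ 1, so P(k) = k(-k^3 - 3k^2 + 5k - 3).
Then P(k+1) = P(k) + (-4k^3 - 15k^2 - 3k - 2) = (k(-k^3 - 3k^2 + 5k - 3)) + (-4k^3 - 15k^2 - 3k - 2).
Simplifying, P(k+1) = -(k + 1)(k^3 + 6k^2 + 4k + 2) = -(k+1)((k+1)^3 + 3(k+1)^2 - 5(k+1) + 3),
which is the closed form with N = k+1.
By the principle of mathematical induction, the result holds for all N ≥ 1.

P(N) = -N(N^3 + 3N^2 - 5N + 3)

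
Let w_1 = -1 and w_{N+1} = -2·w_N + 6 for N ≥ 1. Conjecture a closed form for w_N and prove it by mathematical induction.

Computing the first terms: w_1 = -1, w_2 = 8, w_3 = -10. This suggests w_N = -3(-2)^(N - 1) + 2.
When N = 1: the formula gives -1 = -1 = w_1.
For the inductive step, assume it holds for an arbitrary i ≥ 1, so w_i = -3(-2)^(i - 1) + 2.
Then w_{i+1} = -2·w_i + 6 = -2·(-3(-2)^(i - 1) + 2) + 6 = -3(-2)^i + 2 = -3(-2)^((i+1) - 1) + 2,
which is the claimed formula at N = i+1.
This completes the induction.

w_N = -3(-2)^(N - 1) + 2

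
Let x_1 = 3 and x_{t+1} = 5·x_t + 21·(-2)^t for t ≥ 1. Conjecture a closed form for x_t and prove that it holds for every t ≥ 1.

x_t = -3(-2)^t - 3·5^(t - 1)

Computing the first terms: x_1 = 3, x_2 = -27, x_3 = -51. This suggests x_t = -3(-2)^t - 3·5^(t - 1).
For the base case t = 1: the formula gives 3 = 3 = x_1.
For the inductive step, assume it holds for an arbitrary k ≥ 1, so x_k = -3(-2)^k - 3·5^(k - 1).
Then x_{k+1} = 5·x_k + 21·(-2)^k = 5·(-3(-2)^k - 3·5^(k - 1)) + 21·(-2)^k = -3(-2)^(k + 1) - 3·5^k = -3(-2)^(k+1) - 3·5^((k+1) - 1),
which is the claimed formula at t = k+1.
Hence, by induction on t, the claim holds for every t ≥ 1.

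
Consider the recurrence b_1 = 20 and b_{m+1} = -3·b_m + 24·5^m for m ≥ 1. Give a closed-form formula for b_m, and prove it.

Computing the first terms: b_1 = 20, b_2 = 60, b_3 = 420. This suggests b_m = 5(-3)^(m - 1) + 3·5^m.
Base case (m = 1): the formula gives 20 = 20 = b_1.
For the inductive step, assume it holds for an arbitrary j ≥ 1, so b_j = 5(-3)^(j - 1) + 3·5^j.
Then b_{j+1} = -3·b_j + 24·5^j = -3·(5(-3)^(j - 1) + 3·5^j) + 24·5^j = 5(-3)^j + 3·5^(j + 1) = 5(-3)^((j+1) - 1) + 3·5^(j+1),
which is the claimed formula at m = j+1.
This completes the induction.

b_m = 5(-3)^(m - 1) + 3·5^m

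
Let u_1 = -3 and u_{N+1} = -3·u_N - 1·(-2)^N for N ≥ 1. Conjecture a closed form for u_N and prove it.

Computing the first terms: u_1 = -3, u_2 = 11, u_3 = -37. This suggests u_N = -(-2)^N - 5(-3)^(N - 1).
Base step (N = 1): the formula gives -3 = -3 = u_1.
Inductive step: assume the claim holds for N = m, so u_m = -(-2)^m - 5(-3)^(m - 1).
Then u_{m+1} = -3·u_m - 1·(-2)^m = -3·(-(-2)^m - 5(-3)^(m - 1)) - 1·(-2)^m = -(-2)^(m + 1) - 5(-3)^m = -(-2)^(m+1) - 5(-3)^((m+1) - 1),
which is the claimed formula at N = m+1.
By the principle of mathematical induction, the result holds for all N ≥ 1.

u_N = -(-2)^N - 5(-3)^(N - 1)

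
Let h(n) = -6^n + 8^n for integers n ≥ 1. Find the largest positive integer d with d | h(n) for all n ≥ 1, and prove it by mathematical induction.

Computing the first values: h(1) = 2 and h(2) = 28; gcd(2, 28) = 2, so d ≤ 2.
We prove 2 | -6^n + 8^n for all n ≥ 1 by induction on n.
Base case (n = 1): h(1) = 2 = 2·(1), so 2 | h(1).
Inductive step: assume the claim holds for n = m, i.e. 2 | h(m). Then
8^{m+1} − 6^{m+1} = 8·8^m − 6·6^m = 8·(8^m − 6^m) + (2)·6^m. The first term is divisible by 2 by the inductive hypothesis, and the second term (2)·6^m is divisible by 2 since 2 | 2. Hence 2 | h(m+1).
By the principle of mathematical induction, the result holds for all n ≥ 1.
Therefore the largest such d is 2.

d = 2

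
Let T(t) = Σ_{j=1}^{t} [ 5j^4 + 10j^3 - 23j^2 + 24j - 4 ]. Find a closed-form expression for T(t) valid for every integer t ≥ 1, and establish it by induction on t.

T(t) = t(t^4 + 5t^3 - t^2 + 3t + 4)

We claim T(t) = t(t^4 + 5t^3 - t^2 + 3t + 4) for all t ≥ 1.
When t = 1: T(1) = 12, and the closed form gives 12. They agree.
Inductive step: assume the claim holds for t = j, so T(j) = j(j^4 + 5j^3 - j^2 + 3j + 4).
Then T(j+1) = T(j) + (5j^4 + 30j^3 + 37j^2 + 28j + 12) = (j(j^4 + 5j^3 - j^2 + 3j + 4)) + (5j^4 + 30j^3 + 37j^2 + 28j + 12).
Simplifying, T(j+1) = (j + 1)(j^4 + 9j^3 + 20j^2 + 20j + 12) = (j+1)((j+1)^4 + 5(j+1)^3 - (j+1)^2 + 3(j+1) + 4),
which is the closed form with t = j+1.
By induction, the statement is established for all t ≥ 1.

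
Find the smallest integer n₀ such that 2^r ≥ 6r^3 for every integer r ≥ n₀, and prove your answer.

n₀ = 15

At r = 14: 16384 < 16464, so the inequality fails and n₀ ≥ 15. We prove 2^r ≥ 6r^3 for all r ≥ 15.
When r = 15: 2^r = 32768 and 6r^3 = 20250, so 32768 ≥ 20250.
For the inductive step, assume it holds for an arbitrary i ≥ 15, so 2^i ≥ 6i^3.
Then 2^(i + 1) = 2·(2^i) ≥ 2·(6i^3).
Also, for i ≥ 15 we have 2·(6i^3) ≥ 6(i+1)^3, since 2 ≥ (1 + 1/i)^3 for all i ≥ 15.
Combining, 2^(i + 1) ≥ 6(i+1)^3.
By induction, the statement is established for all r ≥ 15.
Hence the smallest such n₀ is 15.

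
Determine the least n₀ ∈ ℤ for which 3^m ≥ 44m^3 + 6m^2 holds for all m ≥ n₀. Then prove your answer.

At m = 9: 19683 < 32562, so the inequality fails and n₀ ≥ 10. We prove 3^m ≥ 44m^3 + 6m^2 for all m ≥ 10.
Base case (m = 10): 3^m = 59049 and 44m^3 + 6m^2 = 44600, so 59049 ≥ 44600.
Suppose the result is true for m = p, so 3^p ≥ 44p^3 + 6p^2.
Then 3^(p + 1) = 3·(3^p) ≥ 3·(44p^3 + 6p^2).
Also, for p ≥ 10 we have 3·(44p^3 + 6p^2) ≥ 44(p+1)^3 + 6(p+1)^2, since 3·(44p^3 + 6p^2) − (44(p+1)^3 + 6(p+1)^2) = 88p^3 - 120p^2 - 144p - 50, which is nonnegative for all p ≥ 10.
Combining, 3^(p + 1) ≥ 44(p+1)^3 + 6(p+1)^2.
By induction, the statement is established for all m ≥ 10.
Hence the smallest such n₀ is 10.

n₀ = 10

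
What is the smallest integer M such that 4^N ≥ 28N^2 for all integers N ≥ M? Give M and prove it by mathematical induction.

At N = 4: 256 < 448, so the inequality fails and M ≥ 5. We prove 4^N ≥ 28N^2 for all N ≥ 5.
For the base case N = 5: 4^N = 1024 and 28N^2 = 700, so 1024 ≥ 700.
Inductive step: suppose the statement holds for some m ≥ 5, so 4^m ≥ 28m^2.
Then 4^(m + 1) = 4·(4^m) ≥ 4·(28m^2).
Also, for m ≥ 5 we have 4·(28m^2) ≥ 28(m+1)^2, since 4 ≥ (1 + 1/m)^2 for all m ≥ 5.
Combining, 4^(m + 1) ≥ 28(m+1)^2.
This completes the induction.
Hence the smallest such M is 5.

M = 5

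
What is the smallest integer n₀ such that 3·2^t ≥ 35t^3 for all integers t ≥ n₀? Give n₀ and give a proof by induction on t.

n₀ = 16

At t = 15: 98304 < 118125, so the inequality fails and n₀ ≥ 16. We prove 3·2^t ≥ 35t^3 for all t ≥ 16.
Base case (t = 16): 3·2^t = 196608 and 35t^3 = 143360, so 196608 ≥ 143360.
Suppose the result is true for t = p, so 3·2^p ≥ 35p^3.
Then 3·2^(p + 1) = 2·(3·2^p) ≥ 2·(35p^3).
Also, for p ≥ 16 we have 2·(35p^3) ≥ 35(p+1)^3, since 2 ≥ (1 + 1/p)^3 for all p ≥ 16.
Combining, 3·2^(p + 1) ≥ 35(p+1)^3.
This completes the induction.
Hence the smallest such n₀ is 16.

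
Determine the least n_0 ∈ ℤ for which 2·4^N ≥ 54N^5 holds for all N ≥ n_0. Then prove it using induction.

n_0 = 12

At N = 11: 8388608 < 8696754, so the inequality fails and n_0 ≥ 12. We prove 2·4^N ≥ 54N^5 for all N ≥ 12.
Base case (N = 12): 2·4^N = 33554432 and 54N^5 = 13436928, so 33554432 ≥ 13436928.
For the inductive step, assume it holds for an arbitrary i ≥ 12, so 2·4^i ≥ 54i^5.
Then 2·4^(i + 1) = 4·(2·4^i) ≥ 4·(54i^5).
Also, for i ≥ 12 we have 4·(54i^5) ≥ 54(i+1)^5, since 4 ≥ (1 + 1/i)^5 for all i ≥ 12.
Combining, 2·4^(i + 1) ≥ 54(i+1)^5.
By induction, the statement is established for all N ≥ 12.
Hence the smallest such n_0 is 12.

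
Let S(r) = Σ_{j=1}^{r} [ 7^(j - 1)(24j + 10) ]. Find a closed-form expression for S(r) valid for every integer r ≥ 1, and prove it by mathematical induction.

We claim S(r) = 7^r(4r + 1) - 1 for all r ≥ 1.
Base case (r = 1): S(1) = 34, and the closed form gives 34. They agree.
For the inductive step, assume it holds for an arbitrary j ≥ 1, so S(j) = 7^j(4j + 1) - 1.
Then S(j+1) = S(j) + (7^j(24j + 34)) = (7^j(4j + 1) - 1) + (7^j(24j + 34)).
Simplifying, S(j+1) = 28·7^j·j + 35·7^j - 1 = 7^(j+1)(4(j+1) + 1) - 1,
which is the closed form with r = j+1.
By the principle of mathematical induction, the result holds for all r ≥ 1.

S(r) = 7^r(4r + 1) - 1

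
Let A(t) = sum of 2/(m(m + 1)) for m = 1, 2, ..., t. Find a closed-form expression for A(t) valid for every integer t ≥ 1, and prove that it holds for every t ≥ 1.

A(t) = 2t/(t + 1)

We claim A(t) = 2t/(t + 1) for all t ≥ 1.
Base step (t = 1): A(1) = 1, and the closed form gives 1. They agree.
For the inductive step, assume it holds for an arbitrary m ≥ 1, so A(m) = 2m/(m + 1).
Then A(m+1) = A(m) + (2/((m + 1)(m + 2))) = (2m/(m + 1)) + (2/((m + 1)(m + 2))).
Simplifying, A(m+1) = 2(m + 1)/(m + 2) = 2(m+1)/((m+1) + 1),
which is the closed form with t = m+1.
By induction, the statement is established for all t ≥ 1.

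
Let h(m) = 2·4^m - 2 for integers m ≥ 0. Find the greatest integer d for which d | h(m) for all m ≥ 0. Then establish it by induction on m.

d = 6

Computing the first values: h(0) = 0 and h(1) = 6; gcd(0, 6) = 6, so d ≤ 6.
We prove 6 | 2·4^m - 2 for all m ≥ 0 by induction on m.
For the base case m = 0: h(0) = 0 = 6·(0), so 6 | h(0).
For the inductive step, assume it holds for an arbitrary r ≥ 0, i.e. 6 | h(r). Then
h(r+1) = 2·4^(r+1) - 2 = 4·(2·4^r - 2) + 6 = 4·h(r) + 6. The first term is divisible by 6 by the inductive hypothesis, and 6 is divisible by 6. Hence 6 | h(r+1).
This completes the induction.
Therefore the largest such d is 6.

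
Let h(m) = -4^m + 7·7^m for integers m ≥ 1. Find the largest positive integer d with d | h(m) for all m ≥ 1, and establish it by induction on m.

d = 3

Computing the first values: h(1) = 45 and h(2) = 327; gcd(45, 327) = 3, so d ≤ 3.
We prove 3 | -4^m + 7·7^m for all m ≥ 1 by induction on m.
Base case (m = 1): h(1) = 45 = 3·(15), so 3 | h(1).
For the inductive step, assume it holds for an arbitrary i ≥ 1, i.e. 3 | h(i). Then
h(i+1) − 7·h(i) = (-4^(i+1) + 7·7^(i+1)) − 7·(-4^i + 7·7^i) = (-1)·4^i·(4 − 7) = (3)·4^i. Since 3 | h(i) by the inductive hypothesis, 3 | 7·h(i); and 3 | 3 since 3 = 3·1. Therefore 3 | h(i+1).
Hence, by induction on m, the claim holds for every m ≥ 1.
Therefore the largest such d is 3.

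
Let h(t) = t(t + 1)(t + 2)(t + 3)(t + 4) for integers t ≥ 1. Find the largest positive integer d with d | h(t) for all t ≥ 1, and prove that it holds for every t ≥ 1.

Computing the first values: h(1) = 120 and h(2) = 720; gcd(120, 720) = 120, so d ≤ 120.
We prove 120 | t(t + 1)(t + 2)(t + 3)(t + 4) for all t ≥ 1 by induction on t.
Base case (t = 1): h(1) = 120 = 120·(1), so 120 | h(1).
Inductive step: assume the claim holds for t = p, i.e. 120 | h(p). Then
h(p+1) − h(p) = (p+1)·(p+2)·(p+3)·(p+4)·(p+5) − p·(p+1)·(p+2)·(p+3)·(p+4) = (p+1)·(p+2)·(p+3)·(p+4)·[(p+5) − p] = 5·(p+1)·(p+2)·(p+3)·(p+4). The product of 4 consecutive integers is divisible by (4)! = 24, so h(p+1) − h(p) is divisible by 5·24 = 120. By the inductive hypothesis 120 | h(p), hence 120 | h(p+1).
By the principle of mathematical induction, the result holds for all t ≥ 1.
Therefore the largest such d is 120.

d = 120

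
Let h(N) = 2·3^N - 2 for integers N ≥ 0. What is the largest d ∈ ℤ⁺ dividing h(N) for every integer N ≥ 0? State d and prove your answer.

Computing the first values: h(0) = 0 and h(1) = 4; gcd(0, 4) = 4, so d ≤ 4.
We prove 4 | 2·3^N - 2 for all N ≥ 0 by induction on N.
When N = 0: h(0) = 0 = 4·(0), so 4 | h(0).
For the inductive step, assume it holds for an arbitrary m ≥ 0, i.e. 4 | h(m). Then
h(m+1) = 2·3^(m+1) - 2 = 3·(2·3^m - 2) + 4 = 3·h(m) + 4. The first term is divisible by 4 by the inductive hypothesis, and 4 is divisible by 4. Hence 4 | h(m+1).
Hence, by induction on N, the claim holds for every N ≥ 0.
Therefore the largest such d is 4.

d = 4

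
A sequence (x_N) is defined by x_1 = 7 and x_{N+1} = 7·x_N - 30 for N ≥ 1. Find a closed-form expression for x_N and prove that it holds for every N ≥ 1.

x_N = 2·7^(N - 1) + 5

Computing the first terms: x_1 = 7, x_2 = 19, x_3 = 103. This suggests x_N = 2·7^(N - 1) + 5.
When N = 1: the formula gives 7 = 7 = x_1.
Inductive step: suppose the statement holds for some m ≥ 1, so x_m = 2·7^(m - 1) + 5.
Then x_{m+1} = 7·x_m - 30 = 7·(2·7^(m - 1) + 5) - 30 = 2·7^m + 5 = 2·7^((m+1) - 1) + 5,
which is the claimed formula at N = m+1.
By the principle of mathematical induction, the result holds for all N ≥ 1.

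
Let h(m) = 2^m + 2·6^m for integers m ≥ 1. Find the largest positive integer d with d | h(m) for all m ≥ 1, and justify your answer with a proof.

d = 2

Computing the first values: h(1) = 14 and h(2) = 76; gcd(14, 76) = 2, so d ≤ 2.
We prove 2 | 2^m + 2·6^m for all m ≥ 1 by induction on m.
When m = 1: h(1) = 14 = 2·(7), so 2 | h(1).
Inductive step: suppose the statement holds for some r ≥ 1, i.e. 2 | h(r). Then
h(r+1) − 6·h(r) = (2^(r+1) + 2·6^(r+1)) − 6·(2^r + 2·6^r) = (1)·2^r·(2 − 6) = (-4)·2^r. Since 2 | h(r) by the inductive hypothesis, 2 | 6·h(r); and 2 | -4 since -4 = 2·-2. Therefore 2 | h(r+1).
By induction, the statement is established for all m ≥ 1.
Therefore the largest such d is 2.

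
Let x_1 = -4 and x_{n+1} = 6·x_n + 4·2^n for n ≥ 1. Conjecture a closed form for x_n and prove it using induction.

Computing the first terms: x_1 = -4, x_2 = -16, x_3 = -80. This suggests x_n = -2^n - 2·6^(n - 1).
Base step (n = 1): the formula gives -4 = -4 = x_1.
Suppose the result is true for n = p, so x_p = -2^p - 2·6^(p - 1).
Then x_{p+1} = 6·x_p + 4·2^p = 6·(-2^p - 2·6^(p - 1)) + 4·2^p = -2^(p + 1) - 2·6^p = -2^(p+1) - 2·6^((p+1) - 1),
which is the claimed formula at n = p+1.
This completes the induction.

x_n = -2^n - 2·6^(n - 1)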